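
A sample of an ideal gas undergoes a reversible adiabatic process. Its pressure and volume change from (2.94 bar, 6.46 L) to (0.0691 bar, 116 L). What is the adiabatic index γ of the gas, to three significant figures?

PV^γ = const ⇒ γ = ln(P₂/P₁) / ln(V₁/V₂).
γ = ln(0.0691/2.94) / ln(6.46/116) = 1.299.

γ ≈ 1.30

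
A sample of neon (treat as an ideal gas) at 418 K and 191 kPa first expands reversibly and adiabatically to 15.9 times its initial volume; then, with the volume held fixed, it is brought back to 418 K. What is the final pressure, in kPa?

For a monatomic ideal gas γ = 5/3.
Adiabatic step (PV^γ = const): P₂ = 191×(1/15.9)^(5/3) = 1.9 kPa; T₂ = 418×(1/15.9)^(2/3) = 66.11 K.
Isochoric: P₃ = P₂(T₃/T₂) = 1.9 × (418/66.11) = 12.01 kPa.

P₃ ≈ 12.0 kPa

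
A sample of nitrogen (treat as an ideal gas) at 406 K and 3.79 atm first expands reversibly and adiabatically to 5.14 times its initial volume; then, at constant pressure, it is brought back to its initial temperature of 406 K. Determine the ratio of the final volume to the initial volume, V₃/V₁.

V₃/V₁ ≈ 9.89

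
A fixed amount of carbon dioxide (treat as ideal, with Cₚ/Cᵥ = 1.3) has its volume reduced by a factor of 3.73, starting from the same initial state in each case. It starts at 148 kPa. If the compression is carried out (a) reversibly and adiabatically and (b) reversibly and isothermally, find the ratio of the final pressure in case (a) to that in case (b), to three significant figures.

Isothermal: P_b = P₁(V₁/V₂) = 148×3.73.
Adiabatic: P_a = P₁(V₁/V₂)^γ = 148×3.73^(1.3).
P_a/P_b = (V₁/V₂)^(γ−1) = 3.73^(0.3) = 1.484.

P_adiabatic / P_isothermal ≈ 1.48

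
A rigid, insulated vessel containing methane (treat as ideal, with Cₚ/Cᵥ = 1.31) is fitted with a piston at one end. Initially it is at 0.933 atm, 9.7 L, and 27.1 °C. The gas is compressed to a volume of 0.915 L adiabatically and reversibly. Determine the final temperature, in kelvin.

T₂ ≈ 624 K

Adiabatic: T₁V₁^(γ−1) = T₂V₂^(γ−1) ⇒ T₂ = T₁ (V₁/V₂)^(γ−1).
T₁ = 27.1 °C = 300.2 K.
T₂ = 300.2 × (9.7/0.915)^(0.31) = 624.2 K.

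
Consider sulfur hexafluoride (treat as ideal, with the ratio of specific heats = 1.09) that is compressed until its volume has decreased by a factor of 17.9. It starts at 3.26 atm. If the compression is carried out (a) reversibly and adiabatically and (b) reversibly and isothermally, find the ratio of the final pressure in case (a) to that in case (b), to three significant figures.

P_adiabatic / P_isothermal ≈ 1.30

Isothermal: P_b = P₁(V₁/V₂) = 3.26×17.9.
Adiabatic: P_a = P₁(V₁/V₂)^γ = 3.26×17.9^(1.09).
P_a/P_b = (V₁/V₂)^(γ−1) = 17.9^(0.09) = 1.296.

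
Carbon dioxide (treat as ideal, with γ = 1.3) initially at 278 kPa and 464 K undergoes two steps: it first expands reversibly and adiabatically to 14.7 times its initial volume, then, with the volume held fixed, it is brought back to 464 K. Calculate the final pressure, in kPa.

P₃ ≈ 18.9 kPa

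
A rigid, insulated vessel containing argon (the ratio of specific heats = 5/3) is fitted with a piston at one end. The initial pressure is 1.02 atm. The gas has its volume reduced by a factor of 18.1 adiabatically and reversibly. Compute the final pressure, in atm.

P₂ ≈ 127 atm

Since PV^γ is constant along a reversible adiabat, P₂ = P₁ (V₁/V₂)^γ.
P₂ = 1.02 × 18.1^(5/3) = 127.3 atm.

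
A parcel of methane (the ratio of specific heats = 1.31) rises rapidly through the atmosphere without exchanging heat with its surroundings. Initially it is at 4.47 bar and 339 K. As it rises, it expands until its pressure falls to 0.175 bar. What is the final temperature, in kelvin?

Adiabatic: T₂/T₁ = (P₂/P₁)^((γ−1)/γ).
T₂ = 339 × (0.175/4.47)^(0.237) = 157.5 K.

T₂ ≈ 157 K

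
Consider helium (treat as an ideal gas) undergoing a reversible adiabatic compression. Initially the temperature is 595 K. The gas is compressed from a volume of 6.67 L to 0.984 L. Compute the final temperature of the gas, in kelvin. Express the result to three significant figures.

T₂ ≈ 2130 K

For a reversible adiabat TV^(γ−1) is constant, so T₂ = T₁ (V₁/V₂)^(γ−1).
For a monatomic ideal gas γ = 5/3, so γ−1 = 2/3.
T₂ = 595 × (6.67/0.984)^(2/3) = 2131 K.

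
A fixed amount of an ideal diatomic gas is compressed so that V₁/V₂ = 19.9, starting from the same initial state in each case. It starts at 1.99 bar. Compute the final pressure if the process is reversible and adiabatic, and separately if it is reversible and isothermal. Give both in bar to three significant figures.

For a diatomic ideal gas γ = 7/5.
Isothermal: P₂ = P₁(V₁/V₂) = 1.99×19.9 = 39.6 bar.
Adiabatic: P₂ = P₁(V₁/V₂)^γ = 1.99×19.9^(7/5) = 131 bar.

adiabatic: 131 bar; isothermal: 39.6 bar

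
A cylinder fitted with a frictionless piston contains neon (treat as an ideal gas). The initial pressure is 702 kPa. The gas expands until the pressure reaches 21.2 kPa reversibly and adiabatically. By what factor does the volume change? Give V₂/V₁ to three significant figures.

From PV^γ = const, V₂/V₁ = (P₁/P₂)^(1/γ).
For a monatomic ideal gas γ = 5/3.
V₂/V₁ = (702/21.2)^(3/5) = 8.166.

V₂/V₁ ≈ 8.17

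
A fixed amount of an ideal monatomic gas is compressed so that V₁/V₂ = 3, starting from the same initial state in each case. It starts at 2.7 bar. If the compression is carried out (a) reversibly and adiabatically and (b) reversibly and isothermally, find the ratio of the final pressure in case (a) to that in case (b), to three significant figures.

For a monatomic ideal gas γ = 5/3.
Isothermal: P_b = P₁(V₁/V₂) = 2.7×3.
Adiabatic: P_a = P₁(V₁/V₂)^γ = 2.7×3^(5/3).
P_a/P_b = (V₁/V₂)^(γ−1) = 3^(2/3) = 2.08.

P_adiabatic / P_isothermal ≈ 2.08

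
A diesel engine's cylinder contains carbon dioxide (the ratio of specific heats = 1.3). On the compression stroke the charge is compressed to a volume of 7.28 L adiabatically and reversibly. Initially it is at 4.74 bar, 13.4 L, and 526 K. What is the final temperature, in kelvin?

T₂ ≈ 632 K

Adiabatic: T₁V₁^(γ−1) = T₂V₂^(γ−1) ⇒ T₂ = T₁ (V₁/V₂)^(γ−1).
T₂ = 526 × (13.4/7.28)^(0.3) = 631.7 K.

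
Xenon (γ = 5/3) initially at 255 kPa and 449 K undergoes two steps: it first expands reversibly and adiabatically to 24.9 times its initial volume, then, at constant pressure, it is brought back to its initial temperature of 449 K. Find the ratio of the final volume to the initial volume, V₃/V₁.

V₃/V₁ ≈ 212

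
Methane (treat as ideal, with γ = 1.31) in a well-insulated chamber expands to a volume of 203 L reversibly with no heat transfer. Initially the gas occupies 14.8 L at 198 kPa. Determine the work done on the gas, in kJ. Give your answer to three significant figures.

W ≈ -5.26 kJ

P₂ = P₁(V₁/V₂)^γ = 198×(14.8/203)^(1.31) = 6.41 kPa.
For a reversible adiabat, W_by_gas = (P₁V₁ − P₂V₂)/(γ−1).
W_by = (198000×0.0148 − 6410×0.203) / (0.31) = 5255 J.
W_on_gas = −W_by = -5255 J.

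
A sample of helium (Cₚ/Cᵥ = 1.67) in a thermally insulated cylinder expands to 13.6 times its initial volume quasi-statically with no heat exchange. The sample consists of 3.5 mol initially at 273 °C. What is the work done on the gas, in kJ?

For a reversible adiabat TV^(γ−1) is constant, so T₂ = T₁ (V₁/V₂)^(γ−1).
T₁ = 273 °C = 546.1 K.
T₂ = 546.1 × (1/13.6)^(0.67) = 95.03 K.
Q = 0, so ΔU = W_on_gas = nCᵥΔT with Cᵥ = R/(γ−1) = 12.41 J/(mol·K).
ΔU = 3.5 × 12.41 × (95.03 − 546.1) = -19590 J.

W ≈ -19.6 kJ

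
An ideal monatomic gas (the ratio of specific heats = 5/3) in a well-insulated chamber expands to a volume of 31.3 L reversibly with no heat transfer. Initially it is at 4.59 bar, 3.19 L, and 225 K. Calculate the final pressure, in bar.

P₂ ≈ 0.102 bar

Adiabatic: P₁V₁^γ = P₂V₂^γ ⇒ P₂ = P₁ (V₁/V₂)^γ.
P₂ = 4.59 × (3.19/31.3)^(5/3) = 0.1021 bar.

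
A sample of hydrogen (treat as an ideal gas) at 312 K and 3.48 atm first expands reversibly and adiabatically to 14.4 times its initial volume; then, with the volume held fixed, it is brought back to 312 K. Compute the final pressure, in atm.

For a diatomic ideal gas γ = 7/5.
Adiabatic step (PV^γ = const): P₂ = 3.48×(1/14.4)^(7/5) = 0.08315 atm; T₂ = 312×(1/14.4)^(2/5) = 107.4 K.
Isochoric: P₃ = P₂(T₃/T₂) = 0.08315 × (312/107.4) = 0.2417 atm.

P₃ ≈ 0.242 atm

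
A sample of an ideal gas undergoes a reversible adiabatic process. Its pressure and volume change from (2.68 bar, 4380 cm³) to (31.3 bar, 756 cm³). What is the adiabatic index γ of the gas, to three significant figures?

PV^γ = const ⇒ γ = ln(P₂/P₁) / ln(V₁/V₂).
γ = ln(31.3/2.68) / ln(4380/756) = 1.399.

γ ≈ 1.40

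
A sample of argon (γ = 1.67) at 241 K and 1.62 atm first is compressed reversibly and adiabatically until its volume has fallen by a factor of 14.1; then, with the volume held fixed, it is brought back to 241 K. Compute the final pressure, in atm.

P₃ ≈ 22.8 atm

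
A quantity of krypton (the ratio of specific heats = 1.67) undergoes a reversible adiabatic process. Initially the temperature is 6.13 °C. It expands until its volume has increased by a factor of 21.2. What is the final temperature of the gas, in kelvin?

Adiabatic: T₁V₁^(γ−1) = T₂V₂^(γ−1) ⇒ T₂ = T₁ (V₁/V₂)^(γ−1).
T₁ = 6.13 °C = 279.3 K.
T₂ = 279.3 × (1/21.2)^(0.67) = 36.09 K.

T₂ ≈ 36.1 K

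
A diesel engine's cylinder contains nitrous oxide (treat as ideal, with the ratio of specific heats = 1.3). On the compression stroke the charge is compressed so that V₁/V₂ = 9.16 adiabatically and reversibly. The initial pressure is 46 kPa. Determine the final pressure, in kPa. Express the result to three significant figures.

P₂ ≈ 819 kPa

Since PV^γ is constant along a reversible adiabat, P₂ = P₁ (V₁/V₂)^γ.
P₂ = 46 × 9.16^(1.3) = 818.9 kPa.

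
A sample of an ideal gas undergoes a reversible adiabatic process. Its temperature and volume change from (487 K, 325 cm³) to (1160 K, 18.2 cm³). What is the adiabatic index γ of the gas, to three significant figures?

γ ≈ 1.30

TV^(γ−1) = const ⇒ γ − 1 = ln(T₂/T₁) / ln(V₁/V₂).
γ = 1 + ln(1160/487) / ln(325/18.2) = 1.301.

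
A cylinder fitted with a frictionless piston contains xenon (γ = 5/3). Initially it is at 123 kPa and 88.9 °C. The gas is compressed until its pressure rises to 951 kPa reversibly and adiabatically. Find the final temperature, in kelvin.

T₂ ≈ 821 K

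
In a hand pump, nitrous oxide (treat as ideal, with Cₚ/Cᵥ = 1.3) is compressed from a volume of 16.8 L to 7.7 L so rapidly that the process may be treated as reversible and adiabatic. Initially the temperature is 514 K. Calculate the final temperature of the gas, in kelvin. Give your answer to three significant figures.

T₂ ≈ 650 K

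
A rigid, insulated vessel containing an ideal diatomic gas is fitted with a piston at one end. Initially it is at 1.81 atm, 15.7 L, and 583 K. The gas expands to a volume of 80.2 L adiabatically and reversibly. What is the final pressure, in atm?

Since PV^γ is constant along a reversible adiabat, P₂ = P₁ (V₁/V₂)^γ.
γ = 7/5 for a diatomic ideal gas.
P₂ = 1.81 × (15.7/80.2)^(7/5) = 0.1845 atm.

P₂ ≈ 0.185 atm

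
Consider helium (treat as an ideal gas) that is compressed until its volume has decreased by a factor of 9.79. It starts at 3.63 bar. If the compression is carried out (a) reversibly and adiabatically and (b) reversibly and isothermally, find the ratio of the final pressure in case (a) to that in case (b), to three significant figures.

P_adiabatic / P_isothermal ≈ 4.58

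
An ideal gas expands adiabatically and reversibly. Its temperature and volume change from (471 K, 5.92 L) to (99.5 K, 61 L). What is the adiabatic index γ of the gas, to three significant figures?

γ ≈ 1.67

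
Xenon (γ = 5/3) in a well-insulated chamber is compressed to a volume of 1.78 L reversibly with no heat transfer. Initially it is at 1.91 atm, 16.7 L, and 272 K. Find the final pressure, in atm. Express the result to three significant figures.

P₂ ≈ 79.7 atm

Since PV^γ is constant along a reversible adiabat, P₂ = P₁ (V₁/V₂)^γ.
P₂ = 1.91 × (16.7/1.78)^(5/3) = 79.71 atm.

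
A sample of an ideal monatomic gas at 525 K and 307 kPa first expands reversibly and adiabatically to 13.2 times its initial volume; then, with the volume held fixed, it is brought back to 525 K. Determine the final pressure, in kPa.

P₃ ≈ 23.3 kPa

For a monatomic ideal gas γ = 5/3.
Adiabatic step (PV^γ = const): P₂ = 307×(1/13.2)^(5/3) = 4.164 kPa; T₂ = 525×(1/13.2)^(2/3) = 94 K.
Isochoric: P₃ = P₂(T₃/T₂) = 4.164 × (525/94) = 23.26 kPa.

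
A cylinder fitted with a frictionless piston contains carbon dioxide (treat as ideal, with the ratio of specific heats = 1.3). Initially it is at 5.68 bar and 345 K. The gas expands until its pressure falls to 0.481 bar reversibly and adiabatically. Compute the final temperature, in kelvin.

Along an adiabat T P^((1−γ)/γ) is constant, so T₂ = T₁ (P₂/P₁)^((γ−1)/γ).
T₂ = 345 × (0.481/5.68)^(0.231) = 195.2 K.

T₂ ≈ 195 K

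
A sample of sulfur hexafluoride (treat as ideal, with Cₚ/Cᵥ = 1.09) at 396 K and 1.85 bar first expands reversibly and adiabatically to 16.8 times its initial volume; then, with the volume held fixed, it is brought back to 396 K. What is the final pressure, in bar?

P₃ ≈ 0.110 bar

Adiabatic step (PV^γ = const): P₂ = 1.85×(1/16.8)^(1.09) = 0.08542 bar; T₂ = 396×(1/16.8)^(0.09) = 307.2 K.
Isochoric: P₃ = P₂(T₃/T₂) = 0.08542 × (396/307.2) = 0.1101 bar.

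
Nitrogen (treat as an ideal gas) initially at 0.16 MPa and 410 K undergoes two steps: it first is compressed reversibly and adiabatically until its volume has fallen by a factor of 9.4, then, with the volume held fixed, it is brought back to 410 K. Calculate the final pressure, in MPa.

For a diatomic ideal gas γ = 7/5.
Adiabatic step (PV^γ = const): P₂ = 0.16×9.4^(7/5) = 3.686 MPa; T₂ = 410×9.4^(2/5) = 1005 K.
Isochoric: P₃ = P₂(T₃/T₂) = 3.686 × (410/1005) = 1.504 MPa.

P₃ ≈ 1.50 MPa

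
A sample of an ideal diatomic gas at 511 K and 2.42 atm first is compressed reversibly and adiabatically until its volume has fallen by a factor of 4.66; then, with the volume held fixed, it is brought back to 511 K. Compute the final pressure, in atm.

For a diatomic ideal gas γ = 7/5.
Adiabatic step (PV^γ = const): P₂ = 2.42×4.66^(7/5) = 20.87 atm; T₂ = 511×4.66^(2/5) = 945.7 K.
Isochoric: P₃ = P₂(T₃/T₂) = 20.87 × (511/945.7) = 11.28 atm.

P₃ ≈ 11.3 atm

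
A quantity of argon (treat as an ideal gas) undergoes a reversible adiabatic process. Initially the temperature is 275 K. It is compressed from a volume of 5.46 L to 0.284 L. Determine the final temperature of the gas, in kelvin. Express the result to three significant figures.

T₂ ≈ 1970 K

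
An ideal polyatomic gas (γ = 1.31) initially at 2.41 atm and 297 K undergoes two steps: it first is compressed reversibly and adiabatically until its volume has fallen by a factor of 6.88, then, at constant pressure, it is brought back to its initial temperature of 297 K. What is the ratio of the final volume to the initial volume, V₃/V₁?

V₃/V₁ ≈ 0.0799

Adiabatic step: V₂/V₁ = 0.1453; T₂ = T₁·6.88^(0.31) = 540 K.
Isobaric step: V₃/V₂ = T₃/T₂ = 297/540.
V₃/V₁ = (V₂/V₁)(V₃/V₂) = 0.1453 × (297/540) = 0.07994.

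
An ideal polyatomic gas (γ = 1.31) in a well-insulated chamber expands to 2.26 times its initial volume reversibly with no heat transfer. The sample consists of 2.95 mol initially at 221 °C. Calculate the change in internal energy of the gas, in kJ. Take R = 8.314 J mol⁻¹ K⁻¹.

ΔU ≈ -8.73 kJ

Adiabatic: T₁V₁^(γ−1) = T₂V₂^(γ−1) ⇒ T₂ = T₁ (V₁/V₂)^(γ−1).
T₁ = 221 °C = 494.1 K.
T₂ = 494.1 × (1/2.26)^(0.31) = 383.8 K.
Q = 0, so ΔU = W_on_gas = nCᵥΔT with Cᵥ = R/(γ−1) = 26.82 J/(mol·K).
ΔU = 2.95 × 26.82 × (383.8 − 494.1) = -8732 J.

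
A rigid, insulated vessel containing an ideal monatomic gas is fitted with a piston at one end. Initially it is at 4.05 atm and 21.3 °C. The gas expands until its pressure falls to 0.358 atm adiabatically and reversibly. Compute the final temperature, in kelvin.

T₂ ≈ 112 K

Adiabatic: T₂/T₁ = (P₂/P₁)^((γ−1)/γ).
For a monatomic ideal gas γ = 5/3, so (γ−1)/γ = 2/5.
T₁ = 21.3 °C = 294.4 K.
T₂ = 294.4 × (0.358/4.05)^(2/5) = 111.6 K.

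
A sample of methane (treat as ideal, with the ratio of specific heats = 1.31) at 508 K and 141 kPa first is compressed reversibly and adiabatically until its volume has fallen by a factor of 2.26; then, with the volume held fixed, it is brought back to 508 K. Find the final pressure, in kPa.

Adiabatic step (PV^γ = const): P₂ = 141×2.26^(1.31) = 410.3 kPa; T₂ = 508×2.26^(0.31) = 654.1 K.
Isochoric: P₃ = P₂(T₃/T₂) = 410.3 × (508/654.1) = 318.7 kPa.

P₃ ≈ 319 kPa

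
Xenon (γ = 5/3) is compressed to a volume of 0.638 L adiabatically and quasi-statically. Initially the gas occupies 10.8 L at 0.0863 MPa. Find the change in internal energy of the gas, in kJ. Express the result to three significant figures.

ΔU ≈ 7.82 kJ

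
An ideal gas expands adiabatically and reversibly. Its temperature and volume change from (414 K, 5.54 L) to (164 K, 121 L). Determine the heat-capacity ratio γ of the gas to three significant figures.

γ ≈ 1.30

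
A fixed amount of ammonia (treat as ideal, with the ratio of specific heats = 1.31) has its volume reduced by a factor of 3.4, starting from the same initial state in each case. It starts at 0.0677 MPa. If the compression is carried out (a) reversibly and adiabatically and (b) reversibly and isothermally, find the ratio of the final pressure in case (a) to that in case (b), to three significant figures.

P_adiabatic / P_isothermal ≈ 1.46

Isothermal: P_b = P₁(V₁/V₂) = 0.0677×3.4.
Adiabatic: P_a = P₁(V₁/V₂)^γ = 0.0677×3.4^(1.31).
P_a/P_b = (V₁/V₂)^(γ−1) = 3.4^(0.31) = 1.461.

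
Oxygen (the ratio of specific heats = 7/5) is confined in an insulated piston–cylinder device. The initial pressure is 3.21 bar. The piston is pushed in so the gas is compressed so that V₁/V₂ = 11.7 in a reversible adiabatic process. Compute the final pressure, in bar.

Adiabatic: P₁V₁^γ = P₂V₂^γ ⇒ P₂ = P₁ (V₁/V₂)^γ.
P₂ = 3.21 × 11.7^(7/5) = 100.5 bar.

P₂ ≈ 100 bar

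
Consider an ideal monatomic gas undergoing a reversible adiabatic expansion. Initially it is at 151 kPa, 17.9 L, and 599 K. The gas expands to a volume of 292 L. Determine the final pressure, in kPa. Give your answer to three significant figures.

Adiabatic: P₁V₁^γ = P₂V₂^γ ⇒ P₂ = P₁ (V₁/V₂)^γ.
γ = 5/3 for a monatomic ideal gas.
P₂ = 151 × (17.9/292)^(5/3) = 1.439 kPa.

P₂ ≈ 1.44 kPa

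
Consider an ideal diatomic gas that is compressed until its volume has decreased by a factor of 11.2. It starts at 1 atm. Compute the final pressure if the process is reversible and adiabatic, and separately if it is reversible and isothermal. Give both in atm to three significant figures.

adiabatic: 29.4 atm; isothermal: 11.2 atm

For a diatomic ideal gas γ = 7/5.
Isothermal: P₂ = P₁(V₁/V₂) = 1×11.2 = 11.2 atm.
Adiabatic: P₂ = P₁(V₁/V₂)^γ = 1×11.2^(7/5) = 29.44 atm.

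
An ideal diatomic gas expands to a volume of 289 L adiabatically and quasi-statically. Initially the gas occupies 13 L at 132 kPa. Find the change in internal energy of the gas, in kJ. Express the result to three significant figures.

ΔU ≈ -3.05 kJ

γ = 7/5 for a diatomic ideal gas.
P₂ = P₁(V₁/V₂)^γ = 132×(13/289)^(7/5) = 1.717 kPa.
For a reversible adiabat, W_by_gas = (P₁V₁ − P₂V₂)/(γ−1).
W_by = (132000×0.013 − 1717×0.289) / (2/5) = 3049 J.
Q = 0 ⇒ ΔU = −W_by = -3049 J.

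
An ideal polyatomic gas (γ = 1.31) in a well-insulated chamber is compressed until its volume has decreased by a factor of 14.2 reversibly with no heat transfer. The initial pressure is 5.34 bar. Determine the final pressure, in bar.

Adiabatic: P₁V₁^γ = P₂V₂^γ ⇒ P₂ = P₁ (V₁/V₂)^γ.
P₂ = 5.34 × 14.2^(1.31) = 172.6 bar.

P₂ ≈ 173 bar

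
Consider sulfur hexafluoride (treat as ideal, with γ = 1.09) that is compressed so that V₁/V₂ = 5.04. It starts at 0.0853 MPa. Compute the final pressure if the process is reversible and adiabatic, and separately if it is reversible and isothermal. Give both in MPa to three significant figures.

adiabatic: 0.497 MPa; isothermal: 0.430 MPa

Isothermal: P₂ = P₁(V₁/V₂) = 0.0853×5.04 = 0.4299 MPa.
Adiabatic: P₂ = P₁(V₁/V₂)^γ = 0.0853×5.04^(1.09) = 0.4973 MPa.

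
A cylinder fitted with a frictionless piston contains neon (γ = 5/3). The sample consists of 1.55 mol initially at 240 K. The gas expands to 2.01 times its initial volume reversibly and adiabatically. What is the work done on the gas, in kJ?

W ≈ -1.73 kJ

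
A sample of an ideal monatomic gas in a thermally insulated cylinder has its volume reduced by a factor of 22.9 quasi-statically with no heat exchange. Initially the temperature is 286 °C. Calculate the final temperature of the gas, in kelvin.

T₂ ≈ 4510 K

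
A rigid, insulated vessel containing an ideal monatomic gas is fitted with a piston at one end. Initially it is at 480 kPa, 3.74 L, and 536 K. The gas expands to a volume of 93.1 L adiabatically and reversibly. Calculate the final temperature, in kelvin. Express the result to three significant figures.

For a reversible adiabat TV^(γ−1) is constant, so T₂ = T₁ (V₁/V₂)^(γ−1).
γ = 5/3 for a monatomic ideal gas.
T₂ = 536 × (3.74/93.1)^(2/3) = 62.87 K.

T₂ ≈ 62.9 K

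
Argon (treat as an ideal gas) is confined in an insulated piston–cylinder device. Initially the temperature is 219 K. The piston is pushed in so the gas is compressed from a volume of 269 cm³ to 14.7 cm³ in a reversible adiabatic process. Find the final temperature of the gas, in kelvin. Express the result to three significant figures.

Adiabatic: T₁V₁^(γ−1) = T₂V₂^(γ−1) ⇒ T₂ = T₁ (V₁/V₂)^(γ−1).
For a monatomic ideal gas γ = 5/3, so γ−1 = 2/3.
T₂ = 219 × (269/14.7)^(2/3) = 1521 K.

T₂ ≈ 1520 K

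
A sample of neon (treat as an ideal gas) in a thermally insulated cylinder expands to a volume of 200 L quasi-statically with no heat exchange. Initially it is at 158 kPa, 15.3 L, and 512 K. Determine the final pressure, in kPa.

Adiabatic: P₁V₁^γ = P₂V₂^γ ⇒ P₂ = P₁ (V₁/V₂)^γ.
γ = 5/3 for a monatomic ideal gas.
P₂ = 158 × (15.3/200)^(5/3) = 2.178 kPa.

P₂ ≈ 2.18 kPa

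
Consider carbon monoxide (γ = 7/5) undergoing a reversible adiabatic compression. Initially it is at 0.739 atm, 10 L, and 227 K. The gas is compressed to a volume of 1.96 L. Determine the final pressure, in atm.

Since PV^γ is constant along a reversible adiabat, P₂ = P₁ (V₁/V₂)^γ.
P₂ = 0.739 × (10/1.96)^(7/5) = 7.236 atm.

P₂ ≈ 7.24 atm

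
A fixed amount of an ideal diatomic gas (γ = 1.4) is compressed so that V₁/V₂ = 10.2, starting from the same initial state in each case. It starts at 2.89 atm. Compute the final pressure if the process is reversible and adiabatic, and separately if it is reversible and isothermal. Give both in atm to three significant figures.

adiabatic: 74.6 atm; isothermal: 29.5 atm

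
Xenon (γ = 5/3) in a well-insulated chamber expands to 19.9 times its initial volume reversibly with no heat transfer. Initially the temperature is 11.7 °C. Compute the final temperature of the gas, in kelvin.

T₂ ≈ 38.8 K

For a reversible adiabat TV^(γ−1) is constant, so T₂ = T₁ (V₁/V₂)^(γ−1).
T₁ = 11.7 °C = 284.8 K.
T₂ = 284.8 × (1/19.9)^(2/3) = 38.79 K.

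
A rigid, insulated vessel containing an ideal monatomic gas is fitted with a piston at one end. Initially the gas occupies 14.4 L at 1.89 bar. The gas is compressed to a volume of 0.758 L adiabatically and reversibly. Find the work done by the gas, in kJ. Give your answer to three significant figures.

γ = 5/3 for a monatomic ideal gas.
P₂ = P₁(V₁/V₂)^γ = 1.89×(14.4/0.758)^(5/3) = 255.6 bar.
For a reversible adiabat, W_by_gas = (P₁V₁ − P₂V₂)/(γ−1).
W_by = (189000×0.0144 − 2.556×10^7×0.000758) / (2/3) = -24980 J.

W ≈ -25.0 kJ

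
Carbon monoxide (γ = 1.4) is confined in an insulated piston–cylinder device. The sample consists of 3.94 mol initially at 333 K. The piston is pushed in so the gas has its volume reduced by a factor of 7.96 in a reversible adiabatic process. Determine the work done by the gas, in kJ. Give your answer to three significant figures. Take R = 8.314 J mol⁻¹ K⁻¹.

W ≈ -35.3 kJ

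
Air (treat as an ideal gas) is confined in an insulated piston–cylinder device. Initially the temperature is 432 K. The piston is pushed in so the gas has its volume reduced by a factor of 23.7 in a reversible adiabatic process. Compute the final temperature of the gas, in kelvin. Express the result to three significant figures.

Adiabatic: T₁V₁^(γ−1) = T₂V₂^(γ−1) ⇒ T₂ = T₁ (V₁/V₂)^(γ−1).
For a diatomic ideal gas γ = 7/5, so γ−1 = 2/5.
T₂ = 432 × 23.7^(2/5) = 1532 K.

T₂ ≈ 1530 K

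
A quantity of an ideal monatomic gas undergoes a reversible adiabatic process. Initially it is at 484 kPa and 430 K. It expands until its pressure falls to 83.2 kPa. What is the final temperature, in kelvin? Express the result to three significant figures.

Along an adiabat T P^((1−γ)/γ) is constant, so T₂ = T₁ (P₂/P₁)^((γ−1)/γ).
For a monatomic ideal gas γ = 5/3, so (γ−1)/γ = 2/5.
T₂ = 430 × (83.2/484)^(2/5) = 212.6 K.

T₂ ≈ 213 K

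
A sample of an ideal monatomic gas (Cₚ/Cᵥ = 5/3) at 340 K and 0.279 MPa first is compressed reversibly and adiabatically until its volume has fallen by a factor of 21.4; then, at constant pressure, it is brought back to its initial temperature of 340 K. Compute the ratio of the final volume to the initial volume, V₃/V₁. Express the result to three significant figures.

V₃/V₁ ≈ 0.00606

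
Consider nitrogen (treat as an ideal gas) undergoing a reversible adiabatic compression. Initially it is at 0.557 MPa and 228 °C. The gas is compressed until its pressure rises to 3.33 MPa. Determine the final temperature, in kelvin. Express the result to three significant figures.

T₂ ≈ 835 K

Along an adiabat T P^((1−γ)/γ) is constant, so T₂ = T₁ (P₂/P₁)^((γ−1)/γ).
For a diatomic ideal gas γ = 7/5, so (γ−1)/γ = 2/7.
T₁ = 228 °C = 501.1 K.
T₂ = 501.1 × (3.33/0.557)^(2/7) = 835.3 K.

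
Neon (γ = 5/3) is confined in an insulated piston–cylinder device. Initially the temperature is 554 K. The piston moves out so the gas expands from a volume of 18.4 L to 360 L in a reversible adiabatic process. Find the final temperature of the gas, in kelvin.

T₂ ≈ 76.3 K

Adiabatic: T₁V₁^(γ−1) = T₂V₂^(γ−1) ⇒ T₂ = T₁ (V₁/V₂)^(γ−1).
T₂ = 554 × (18.4/360)^(2/3) = 76.3 K.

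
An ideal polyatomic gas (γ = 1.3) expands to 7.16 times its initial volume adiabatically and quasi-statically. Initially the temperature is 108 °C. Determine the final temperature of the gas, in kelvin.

T₂ ≈ 211 K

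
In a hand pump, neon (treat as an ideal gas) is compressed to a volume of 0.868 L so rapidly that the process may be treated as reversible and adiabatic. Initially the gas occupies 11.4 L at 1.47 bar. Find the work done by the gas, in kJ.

γ = 5/3 for a monatomic ideal gas.
P₂ = P₁(V₁/V₂)^γ = 1.47×(11.4/0.868)^(5/3) = 107.5 bar.
For a reversible adiabat, W_by_gas = (P₁V₁ − P₂V₂)/(γ−1).
W_by = (147000×0.0114 − 1.075×10^7×0.000868) / (2/3) = -11480 J.

W ≈ -11.5 kJ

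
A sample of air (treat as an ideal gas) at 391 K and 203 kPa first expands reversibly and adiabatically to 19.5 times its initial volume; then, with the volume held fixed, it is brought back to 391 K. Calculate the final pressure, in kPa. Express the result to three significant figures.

P₃ ≈ 10.4 kPa

For a diatomic ideal gas γ = 7/5.
Adiabatic step (PV^γ = const): P₂ = 203×(1/19.5)^(7/5) = 3.173 kPa; T₂ = 391×(1/19.5)^(2/5) = 119.2 K.
Isochoric: P₃ = P₂(T₃/T₂) = 3.173 × (391/119.2) = 10.41 kPa.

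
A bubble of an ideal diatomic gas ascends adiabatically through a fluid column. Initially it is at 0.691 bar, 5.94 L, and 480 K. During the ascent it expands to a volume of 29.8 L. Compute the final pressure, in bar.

Since PV^γ is constant along a reversible adiabat, P₂ = P₁ (V₁/V₂)^γ.
γ = 7/5 for a diatomic ideal gas.
P₂ = 0.691 × (5.94/29.8)^(7/5) = 0.07226 bar.

P₂ ≈ 0.0723 bar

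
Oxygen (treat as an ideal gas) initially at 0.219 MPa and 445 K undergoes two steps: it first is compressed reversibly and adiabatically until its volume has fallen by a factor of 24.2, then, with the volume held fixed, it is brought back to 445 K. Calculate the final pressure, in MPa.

For a diatomic ideal gas γ = 7/5.
Adiabatic step (PV^γ = const): P₂ = 0.219×24.2^(7/5) = 18.96 MPa; T₂ = 445×24.2^(2/5) = 1592 K.
Isochoric: P₃ = P₂(T₃/T₂) = 18.96 × (445/1592) = 5.3 MPa.

P₃ ≈ 5.30 MPa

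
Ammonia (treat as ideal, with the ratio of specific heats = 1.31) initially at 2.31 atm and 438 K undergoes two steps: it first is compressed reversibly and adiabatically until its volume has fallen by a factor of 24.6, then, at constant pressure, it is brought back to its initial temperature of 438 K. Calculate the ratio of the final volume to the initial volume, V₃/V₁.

V₃/V₁ ≈ 0.0151

Adiabatic step: V₂/V₁ = 0.04065; T₂ = T₁·24.6^(0.31) = 1182 K.
Isobaric step: V₃/V₂ = T₃/T₂ = 438/1182.
V₃/V₁ = (V₂/V₁)(V₃/V₂) = 0.04065 × (438/1182) = 0.01506.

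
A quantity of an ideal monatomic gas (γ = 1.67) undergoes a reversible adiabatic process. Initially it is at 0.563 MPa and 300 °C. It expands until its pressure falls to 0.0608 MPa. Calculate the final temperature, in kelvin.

T₂ ≈ 235 K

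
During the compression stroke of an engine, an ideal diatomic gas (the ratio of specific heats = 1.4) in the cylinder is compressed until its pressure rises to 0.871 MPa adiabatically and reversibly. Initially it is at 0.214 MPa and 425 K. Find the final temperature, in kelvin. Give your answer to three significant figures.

T₂ ≈ 635 K

Along an adiabat T P^((1−γ)/γ) is constant, so T₂ = T₁ (P₂/P₁)^((γ−1)/γ).
T₂ = 425 × (0.871/0.214)^(0.286) = 634.7 K.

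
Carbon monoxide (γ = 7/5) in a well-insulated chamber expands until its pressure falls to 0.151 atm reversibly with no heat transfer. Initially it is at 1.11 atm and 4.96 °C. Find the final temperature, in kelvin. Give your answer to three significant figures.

T₂ ≈ 157 K

Adiabatic: T₂/T₁ = (P₂/P₁)^((γ−1)/γ).
T₁ = 4.96 °C = 278.1 K.
T₂ = 278.1 × (0.151/1.11)^(2/7) = 157.3 K.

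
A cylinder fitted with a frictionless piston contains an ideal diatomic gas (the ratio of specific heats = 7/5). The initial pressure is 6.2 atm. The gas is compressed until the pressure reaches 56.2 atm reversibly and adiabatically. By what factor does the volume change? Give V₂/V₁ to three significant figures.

V₂/V₁ ≈ 0.207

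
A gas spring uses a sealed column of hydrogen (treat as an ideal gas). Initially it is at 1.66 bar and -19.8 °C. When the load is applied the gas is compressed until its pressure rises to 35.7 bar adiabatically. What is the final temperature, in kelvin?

Adiabatic: T₂/T₁ = (P₂/P₁)^((γ−1)/γ).
For a diatomic ideal gas γ = 7/5, so (γ−1)/γ = 2/7.
T₁ = -19.8 °C = 253.3 K.
T₂ = 253.3 × (35.7/1.66)^(2/7) = 608.8 K.

T₂ ≈ 609 K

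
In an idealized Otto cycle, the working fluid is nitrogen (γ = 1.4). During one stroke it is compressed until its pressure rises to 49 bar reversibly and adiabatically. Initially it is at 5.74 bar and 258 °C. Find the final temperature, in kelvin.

T₂ ≈ 980 K

Along an adiabat T P^((1−γ)/γ) is constant, so T₂ = T₁ (P₂/P₁)^((γ−1)/γ).
T₁ = 258 °C = 531.1 K.
T₂ = 531.1 × (49/5.74)^(0.286) = 980.2 K.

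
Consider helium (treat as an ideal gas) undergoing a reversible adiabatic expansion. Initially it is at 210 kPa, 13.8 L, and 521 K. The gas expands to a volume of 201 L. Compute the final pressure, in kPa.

Adiabatic: P₁V₁^γ = P₂V₂^γ ⇒ P₂ = P₁ (V₁/V₂)^γ.
γ = 5/3 for a monatomic ideal gas.
P₂ = 210 × (13.8/201)^(5/3) = 2.417 kPa.

P₂ ≈ 2.42 kPa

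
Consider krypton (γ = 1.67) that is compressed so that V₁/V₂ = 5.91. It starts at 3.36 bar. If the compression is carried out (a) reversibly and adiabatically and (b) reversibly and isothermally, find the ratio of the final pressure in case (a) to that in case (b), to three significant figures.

P_adiabatic / P_isothermal ≈ 3.29

Isothermal: P_b = P₁(V₁/V₂) = 3.36×5.91.
Adiabatic: P_a = P₁(V₁/V₂)^γ = 3.36×5.91^(1.67).
P_a/P_b = (V₁/V₂)^(γ−1) = 5.91^(0.67) = 3.288.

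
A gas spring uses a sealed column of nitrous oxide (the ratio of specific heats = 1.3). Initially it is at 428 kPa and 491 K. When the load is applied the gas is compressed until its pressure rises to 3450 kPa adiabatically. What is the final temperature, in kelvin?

Adiabatic: T₂/T₁ = (P₂/P₁)^((γ−1)/γ).
T₂ = 491 × (3450/428)^(0.231) = 794.8 K.

T₂ ≈ 795 K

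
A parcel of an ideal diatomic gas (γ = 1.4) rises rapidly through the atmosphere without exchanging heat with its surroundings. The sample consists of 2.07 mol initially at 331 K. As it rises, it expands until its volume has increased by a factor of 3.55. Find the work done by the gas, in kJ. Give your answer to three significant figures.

Adiabatic: T₁V₁^(γ−1) = T₂V₂^(γ−1) ⇒ T₂ = T₁ (V₁/V₂)^(γ−1).
T₂ = 331 × (1/3.55)^(0.4) = 199.4 K.
Q = 0, so ΔU = W_on_gas = nCᵥΔT with Cᵥ = R/(γ−1) = 20.79 J/(mol·K).
ΔU = 2.07 × 20.79 × (199.4 − 331) = -5662 J.
Work done by the gas = −ΔU = 5662 J.

W ≈ 5.66 kJ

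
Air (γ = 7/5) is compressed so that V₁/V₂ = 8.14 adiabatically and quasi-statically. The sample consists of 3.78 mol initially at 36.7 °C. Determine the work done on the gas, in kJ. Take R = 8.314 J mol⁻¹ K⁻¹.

Adiabatic: T₁V₁^(γ−1) = T₂V₂^(γ−1) ⇒ T₂ = T₁ (V₁/V₂)^(γ−1).
T₁ = 36.7 °C = 309.8 K.
T₂ = 309.8 × 8.14^(2/5) = 716.8 K.
Q = 0, so ΔU = W_on_gas = nCᵥΔT with Cᵥ = R/(γ−1) = 20.79 J/(mol·K).
ΔU = 3.78 × 20.79 × (716.8 − 309.8) = 31970 J.

W ≈ 32.0 kJ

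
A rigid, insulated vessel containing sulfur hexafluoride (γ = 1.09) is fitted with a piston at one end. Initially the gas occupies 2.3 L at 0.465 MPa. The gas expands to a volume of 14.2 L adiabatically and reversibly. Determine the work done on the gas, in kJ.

P₂ = P₁(V₁/V₂)^γ = 0.465×(2.3/14.2)^(1.09) = 0.06394 MPa.
For a reversible adiabat, W_by_gas = (P₁V₁ − P₂V₂)/(γ−1).
W_by = (465000×0.0023 − 63940×0.0142) / (0.09) = 1796 J.
W_on_gas = −W_by = -1796 J.

W ≈ -1.80 kJ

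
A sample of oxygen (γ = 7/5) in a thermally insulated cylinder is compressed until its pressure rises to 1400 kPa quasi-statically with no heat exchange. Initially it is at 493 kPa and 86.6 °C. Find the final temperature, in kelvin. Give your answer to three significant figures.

Along an adiabat T P^((1−γ)/γ) is constant, so T₂ = T₁ (P₂/P₁)^((γ−1)/γ).
T₁ = 86.6 °C = 359.8 K.
T₂ = 359.8 × (1400/493)^(2/7) = 484.7 K.

T₂ ≈ 485 K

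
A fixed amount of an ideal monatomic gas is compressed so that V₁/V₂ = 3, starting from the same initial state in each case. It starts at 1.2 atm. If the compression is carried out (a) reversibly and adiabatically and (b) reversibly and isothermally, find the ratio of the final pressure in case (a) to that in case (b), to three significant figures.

For a monatomic ideal gas γ = 5/3.
Isothermal: P_b = P₁(V₁/V₂) = 1.2×3.
Adiabatic: P_a = P₁(V₁/V₂)^γ = 1.2×3^(5/3).
P_a/P_b = (V₁/V₂)^(γ−1) = 3^(2/3) = 2.08.

P_adiabatic / P_isothermal ≈ 2.08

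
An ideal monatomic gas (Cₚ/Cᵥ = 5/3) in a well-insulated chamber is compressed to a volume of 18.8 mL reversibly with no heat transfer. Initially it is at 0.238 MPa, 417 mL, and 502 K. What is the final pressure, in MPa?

P₂ ≈ 41.7 MPa

Adiabatic: P₁V₁^γ = P₂V₂^γ ⇒ P₂ = P₁ (V₁/V₂)^γ.
P₂ = 0.238 × (417/18.8)^(5/3) = 41.67 MPa.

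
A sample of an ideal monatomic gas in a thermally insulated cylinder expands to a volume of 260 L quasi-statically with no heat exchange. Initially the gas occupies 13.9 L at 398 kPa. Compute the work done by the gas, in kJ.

γ = 5/3 for a monatomic ideal gas.
P₂ = P₁(V₁/V₂)^γ = 398×(13.9/260)^(5/3) = 3.02 kPa.
For a reversible adiabat, W_by_gas = (P₁V₁ − P₂V₂)/(γ−1).
W_by = (398000×0.0139 − 3020×0.26) / (2/3) = 7121 J.

W ≈ 7.12 kJ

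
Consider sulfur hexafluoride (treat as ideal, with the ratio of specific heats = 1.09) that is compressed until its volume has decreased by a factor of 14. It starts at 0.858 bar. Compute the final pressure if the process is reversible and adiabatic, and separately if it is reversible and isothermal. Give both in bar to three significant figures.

Isothermal: P₂ = P₁(V₁/V₂) = 0.858×14 = 12.01 bar.
Adiabatic: P₂ = P₁(V₁/V₂)^γ = 0.858×14^(1.09) = 15.23 bar.

adiabatic: 15.2 bar; isothermal: 12.0 bar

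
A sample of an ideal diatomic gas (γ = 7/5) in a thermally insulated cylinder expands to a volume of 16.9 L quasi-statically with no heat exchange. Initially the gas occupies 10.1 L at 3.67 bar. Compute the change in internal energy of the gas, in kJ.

ΔU ≈ -1.72 kJ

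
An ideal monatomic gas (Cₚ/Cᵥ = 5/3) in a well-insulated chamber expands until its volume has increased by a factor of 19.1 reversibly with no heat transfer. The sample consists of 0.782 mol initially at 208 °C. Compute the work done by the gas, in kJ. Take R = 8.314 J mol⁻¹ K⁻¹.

For a reversible adiabat TV^(γ−1) is constant, so T₂ = T₁ (V₁/V₂)^(γ−1).
T₁ = 208 °C = 481.1 K.
T₂ = 481.1 × (1/19.1)^(2/3) = 67.34 K.
Q = 0, so ΔU = W_on_gas = nCᵥΔT with Cᵥ = R/(γ−1) = 12.47 J/(mol·K).
ΔU = 0.782 × 12.47 × (67.34 − 481.1) = -4036 J.
Work done by the gas = −ΔU = 4036 J.

W ≈ 4.04 kJ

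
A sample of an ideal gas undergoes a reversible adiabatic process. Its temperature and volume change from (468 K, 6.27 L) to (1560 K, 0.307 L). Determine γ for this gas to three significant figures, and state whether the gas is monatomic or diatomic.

TV^(γ−1) = const ⇒ γ − 1 = ln(T₂/T₁) / ln(V₁/V₂).
γ = 1 + ln(1560/468) / ln(6.27/0.307) = 1.399.
γ ≈ 1.40 is close to 7/5, so the gas is diatomic.

γ ≈ 1.40; diatomic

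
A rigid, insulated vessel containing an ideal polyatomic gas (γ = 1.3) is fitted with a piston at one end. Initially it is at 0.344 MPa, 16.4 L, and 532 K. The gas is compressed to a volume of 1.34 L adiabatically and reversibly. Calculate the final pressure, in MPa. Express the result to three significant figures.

Adiabatic: P₁V₁^γ = P₂V₂^γ ⇒ P₂ = P₁ (V₁/V₂)^γ.
P₂ = 0.344 × (16.4/1.34)^(1.3) = 8.925 MPa.

P₂ ≈ 8.93 MPa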